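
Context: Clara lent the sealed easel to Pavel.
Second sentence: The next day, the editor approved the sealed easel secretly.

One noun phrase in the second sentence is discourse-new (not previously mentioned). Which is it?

the editor

"the sealed easel" in the second sentence is given — already mentioned in the context.
"the editor" has no antecedent in the context; it is discourse-new.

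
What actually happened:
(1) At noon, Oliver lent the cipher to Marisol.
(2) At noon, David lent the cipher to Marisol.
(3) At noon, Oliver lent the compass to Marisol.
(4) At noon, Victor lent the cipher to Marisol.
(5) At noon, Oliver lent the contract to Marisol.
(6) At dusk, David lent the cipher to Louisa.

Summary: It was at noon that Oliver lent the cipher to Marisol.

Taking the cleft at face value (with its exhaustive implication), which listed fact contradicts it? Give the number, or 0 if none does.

0

Focus of the cleft: "at noon" (the setting). Presupposed background: Oliver as agent and the cipher as thing and Marisol as recipient.
The exhaustive reading says no other setting fits that background.
Every other fact differs from the presupposition on some backgrounded slot, so none challenges the exhaustivity.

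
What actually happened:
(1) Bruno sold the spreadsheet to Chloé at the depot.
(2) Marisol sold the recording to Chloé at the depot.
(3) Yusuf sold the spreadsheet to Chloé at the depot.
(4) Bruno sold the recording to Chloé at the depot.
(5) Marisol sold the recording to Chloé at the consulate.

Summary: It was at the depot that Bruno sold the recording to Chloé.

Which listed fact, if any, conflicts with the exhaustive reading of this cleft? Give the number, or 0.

The cleft puts "at the depot" in focus and presupposes the open proposition with agent = Bruno, thing = the recording, recipient = Chloé.
The exhaustive reading says no other setting fits that background.
No listed fact matches the background with a different setting. Exhaustivity holds.

0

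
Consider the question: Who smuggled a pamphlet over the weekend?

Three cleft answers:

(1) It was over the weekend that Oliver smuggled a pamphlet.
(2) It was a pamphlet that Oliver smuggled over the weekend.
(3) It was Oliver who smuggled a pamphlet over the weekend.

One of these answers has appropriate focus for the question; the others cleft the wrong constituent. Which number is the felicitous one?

The question word "who" targets the subject (agent).
Option (1) clefts "over the weekend" — the time, not what was asked.
Option (2) clefts "a pamphlet" — the direct object, not what was asked.
Option (3) clefts "Oliver" — that matches what the question asks about.
So the congruent reply is (3).

3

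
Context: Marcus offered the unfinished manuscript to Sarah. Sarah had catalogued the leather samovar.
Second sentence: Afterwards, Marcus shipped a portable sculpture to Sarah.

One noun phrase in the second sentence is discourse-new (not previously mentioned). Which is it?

"Marcus" and "Sarah" in the second sentence are given — already mentioned in the context.
"a portable sculpture" has no antecedent in the context; it is discourse-new (the indefinite article also signals a new referent).

a portable sculpture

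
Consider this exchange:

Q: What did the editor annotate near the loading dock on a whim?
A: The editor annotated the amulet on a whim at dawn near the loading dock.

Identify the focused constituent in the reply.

The wh-word "what" asks about the direct object.
In the answer, "the editor", "near the loading dock" and "on a whim" are given — repeated from the question.
"at dawn" is also new, but it specifies the time, which is not what the question asks about — so it is not the focus.
The constituent filling the direct object gap is "the amulet"; that is the focus.

the amulet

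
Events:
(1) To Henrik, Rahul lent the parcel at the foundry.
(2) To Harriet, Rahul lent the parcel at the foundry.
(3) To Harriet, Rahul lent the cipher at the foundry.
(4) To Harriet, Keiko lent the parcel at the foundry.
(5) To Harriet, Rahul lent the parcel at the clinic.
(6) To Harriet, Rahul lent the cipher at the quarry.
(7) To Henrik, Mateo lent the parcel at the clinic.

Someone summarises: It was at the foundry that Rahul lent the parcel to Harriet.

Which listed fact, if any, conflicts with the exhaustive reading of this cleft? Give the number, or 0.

5

Focus of the cleft: "at the foundry" (the setting). Presupposed background: same agent, thing, recipient (Rahul / the parcel / Harriet).
The exhaustive reading says no other setting fits that background.
Fact (5) shares the background but with setting = at the clinic; exhaustivity is violated.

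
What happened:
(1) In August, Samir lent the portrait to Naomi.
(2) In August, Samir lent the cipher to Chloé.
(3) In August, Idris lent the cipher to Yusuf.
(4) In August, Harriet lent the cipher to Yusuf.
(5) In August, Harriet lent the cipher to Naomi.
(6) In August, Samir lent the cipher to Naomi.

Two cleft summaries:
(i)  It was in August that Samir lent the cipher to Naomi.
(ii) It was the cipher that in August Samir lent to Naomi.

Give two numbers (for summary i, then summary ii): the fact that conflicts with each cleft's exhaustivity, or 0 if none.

Summary (i) focuses "in August" (the setting); background Samir as agent and the cipher as thing and Naomi as recipient. No fact matches that background with a different setting, so 0.
Summary (ii) focuses "the cipher" (the thing); background Samir as agent and Naomi as recipient and in August as setting. Fact (1) matches that background with thing = the portrait — refutes (ii).

0, 1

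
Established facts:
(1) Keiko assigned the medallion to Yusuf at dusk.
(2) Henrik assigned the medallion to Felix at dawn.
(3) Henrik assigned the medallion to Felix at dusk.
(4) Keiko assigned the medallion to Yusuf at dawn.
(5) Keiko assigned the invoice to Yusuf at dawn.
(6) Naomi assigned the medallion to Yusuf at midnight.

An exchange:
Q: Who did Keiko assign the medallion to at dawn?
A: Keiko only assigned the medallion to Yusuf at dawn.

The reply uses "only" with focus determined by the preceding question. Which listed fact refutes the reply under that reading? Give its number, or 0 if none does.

0

The question "Who did ... to ...?" targets the recipient, so in the reply the focus falls on "Yusuf".
"Only" then excludes alternative recipients while the background — Keiko as agent and the medallion as thing and at dawn as setting — is held fixed.
No fact keeps Keiko as agent and the medallion as thing and at dawn as setting while changing the recipient; every other fact differs on something backgrounded. The reply stands.
(Fact (5) would refute a reading with focus on the thing — but that is not what the question asks.)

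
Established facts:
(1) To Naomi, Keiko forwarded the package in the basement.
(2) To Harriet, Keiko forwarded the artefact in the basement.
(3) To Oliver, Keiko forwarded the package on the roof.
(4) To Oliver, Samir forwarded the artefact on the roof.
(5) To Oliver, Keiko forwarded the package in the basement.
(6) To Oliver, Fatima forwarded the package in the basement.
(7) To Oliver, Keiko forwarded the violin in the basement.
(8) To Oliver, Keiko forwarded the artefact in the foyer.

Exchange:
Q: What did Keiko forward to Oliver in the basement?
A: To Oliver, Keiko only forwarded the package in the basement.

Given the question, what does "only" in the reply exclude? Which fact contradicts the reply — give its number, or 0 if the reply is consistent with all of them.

7

Answering "What did ...?" puts focus on the thing — here, "the package".
"Only" then excludes alternative things while the background — Keiko as agent and Oliver as recipient and in the basement as setting — is held fixed.
Fact (7) keeps Keiko as agent and Oliver as recipient and in the basement as setting but has thing = the violin; that refutes the reply.
(Fact (1) would refute a reading with focus on the recipient — but that is not what the question asks.)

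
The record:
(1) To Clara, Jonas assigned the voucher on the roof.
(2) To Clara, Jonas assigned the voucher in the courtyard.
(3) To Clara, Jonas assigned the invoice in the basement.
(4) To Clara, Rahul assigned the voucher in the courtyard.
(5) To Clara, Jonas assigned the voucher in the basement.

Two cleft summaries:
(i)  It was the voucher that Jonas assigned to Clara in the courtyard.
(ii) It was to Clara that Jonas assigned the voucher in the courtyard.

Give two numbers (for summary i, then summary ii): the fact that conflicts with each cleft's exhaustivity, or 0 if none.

0, 0

Summary (i) focuses "the voucher" (the thing); background Jonas as agent and Clara as recipient and in the courtyard as setting. No fact matches that background with a different thing, so 0.
Summary (ii) focuses "Clara" (the recipient); background Jonas as agent and the voucher as thing and in the courtyard as setting. No fact matches that background with a different recipient, so 0.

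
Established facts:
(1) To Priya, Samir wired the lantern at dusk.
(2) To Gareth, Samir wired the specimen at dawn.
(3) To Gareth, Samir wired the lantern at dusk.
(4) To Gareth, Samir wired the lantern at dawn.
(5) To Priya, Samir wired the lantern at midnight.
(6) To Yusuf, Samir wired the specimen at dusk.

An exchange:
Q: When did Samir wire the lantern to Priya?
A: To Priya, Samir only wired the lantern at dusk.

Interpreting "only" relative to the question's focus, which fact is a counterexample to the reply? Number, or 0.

5

Answering "When did ...?" puts focus on the setting — here, "at dusk".
So "only" ranges over settings; the rest (same agent, thing, recipient (Samir / the lantern / Priya)) is presupposed.
Fact (5) shares the background with a different setting (at midnight) — counterexample.
(Fact (3) would refute a reading with focus on the recipient — but that is not what the question asks.)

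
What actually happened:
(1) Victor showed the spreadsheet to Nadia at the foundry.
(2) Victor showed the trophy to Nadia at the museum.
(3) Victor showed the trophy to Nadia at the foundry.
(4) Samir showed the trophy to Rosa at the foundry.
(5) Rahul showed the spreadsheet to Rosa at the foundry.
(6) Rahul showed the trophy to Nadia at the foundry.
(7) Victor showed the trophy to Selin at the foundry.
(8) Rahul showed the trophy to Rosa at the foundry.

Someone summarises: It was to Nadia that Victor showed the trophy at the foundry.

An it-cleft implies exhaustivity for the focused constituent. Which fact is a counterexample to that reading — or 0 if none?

Focus of the cleft: "Nadia" (the recipient). Presupposed background: agent = Victor, thing = the trophy, setting = at the foundry.
Exhaustivity: Nadia is the only recipient satisfying that background.
Fact (7) shares the background but with recipient = Selin; exhaustivity is violated.

7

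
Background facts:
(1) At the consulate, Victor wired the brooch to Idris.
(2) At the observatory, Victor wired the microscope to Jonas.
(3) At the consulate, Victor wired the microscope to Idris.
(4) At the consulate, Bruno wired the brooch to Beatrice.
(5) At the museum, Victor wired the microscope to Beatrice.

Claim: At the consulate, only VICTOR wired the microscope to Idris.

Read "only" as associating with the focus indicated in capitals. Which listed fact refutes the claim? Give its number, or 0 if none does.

0

The capitals mark "Victor" as focus. So "only" rules out other agents, with the rest (thing = the microscope, recipient = Idris, setting = at the consulate) as background.
No fact matches thing = the microscope, recipient = Idris, setting = at the consulate with a different agent — every other fact differs on at least one backgrounded slot. So no fact refutes it.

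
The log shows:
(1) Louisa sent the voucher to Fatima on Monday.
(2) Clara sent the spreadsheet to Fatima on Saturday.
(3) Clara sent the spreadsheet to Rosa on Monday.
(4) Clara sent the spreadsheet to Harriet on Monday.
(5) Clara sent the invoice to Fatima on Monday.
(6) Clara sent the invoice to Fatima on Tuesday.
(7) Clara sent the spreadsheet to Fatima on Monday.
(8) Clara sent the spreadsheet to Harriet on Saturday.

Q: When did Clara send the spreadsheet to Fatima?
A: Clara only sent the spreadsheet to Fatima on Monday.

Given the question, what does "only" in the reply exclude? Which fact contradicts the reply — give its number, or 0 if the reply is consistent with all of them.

2

Answering "When did ...?" puts focus on the setting — here, "on Monday".
"Only" then excludes alternative settings while the background — agent = Clara, thing = the spreadsheet, recipient = Fatima — is held fixed.
Fact (2) keeps agent = Clara, thing = the spreadsheet, recipient = Fatima but has setting = on Saturday; that refutes the reply.
(Fact (5) would refute a reading with focus on the thing — but that is not what the question asks.)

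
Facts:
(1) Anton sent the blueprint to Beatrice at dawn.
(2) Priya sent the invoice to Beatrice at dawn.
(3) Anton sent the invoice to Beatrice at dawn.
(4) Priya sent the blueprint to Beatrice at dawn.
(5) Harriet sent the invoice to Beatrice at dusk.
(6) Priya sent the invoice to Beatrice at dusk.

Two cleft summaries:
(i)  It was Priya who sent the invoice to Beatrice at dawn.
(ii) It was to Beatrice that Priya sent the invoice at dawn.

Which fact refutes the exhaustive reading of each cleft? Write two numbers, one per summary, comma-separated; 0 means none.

(i): focus "Priya". Looking for thing = the invoice, recipient = Beatrice, setting = at dawn with some other agent — fact (3) has Anton there. Refuted.
(ii): focus "Beatrice". No fact shares agent = Priya, thing = the invoice, setting = at dawn with a different recipient. 0.

3, 0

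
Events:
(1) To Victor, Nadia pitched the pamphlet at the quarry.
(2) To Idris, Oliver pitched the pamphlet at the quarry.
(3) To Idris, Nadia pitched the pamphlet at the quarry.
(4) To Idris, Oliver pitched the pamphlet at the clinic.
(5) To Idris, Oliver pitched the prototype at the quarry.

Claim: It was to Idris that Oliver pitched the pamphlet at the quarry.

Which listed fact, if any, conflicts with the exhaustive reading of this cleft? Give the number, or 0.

0

The cleft puts "Idris" in focus and presupposes the open proposition with same agent, thing, setting (Oliver / the pamphlet / at the quarry).
The exhaustive reading says no other recipient fits that background.
Every other fact differs from the presupposition on some backgrounded slot, so none challenges the exhaustivity.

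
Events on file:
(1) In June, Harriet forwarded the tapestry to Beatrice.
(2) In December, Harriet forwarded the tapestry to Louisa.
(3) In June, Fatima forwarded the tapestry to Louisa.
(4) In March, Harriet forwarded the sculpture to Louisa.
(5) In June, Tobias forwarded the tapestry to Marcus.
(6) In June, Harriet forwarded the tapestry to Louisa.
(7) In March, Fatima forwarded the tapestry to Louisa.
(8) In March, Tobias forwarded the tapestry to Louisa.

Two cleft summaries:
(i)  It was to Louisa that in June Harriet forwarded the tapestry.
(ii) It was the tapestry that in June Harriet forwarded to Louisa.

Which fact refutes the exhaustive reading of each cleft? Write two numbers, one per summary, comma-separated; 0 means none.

(i): focus "Louisa". Looking for same agent, thing, setting (Harriet / the tapestry / in June) with some other recipient — fact (1) has Beatrice there. Refuted.
(ii): focus "the tapestry". No fact shares same agent, recipient, setting (Harriet / Louisa / in June) with a different thing. 0.

1, 0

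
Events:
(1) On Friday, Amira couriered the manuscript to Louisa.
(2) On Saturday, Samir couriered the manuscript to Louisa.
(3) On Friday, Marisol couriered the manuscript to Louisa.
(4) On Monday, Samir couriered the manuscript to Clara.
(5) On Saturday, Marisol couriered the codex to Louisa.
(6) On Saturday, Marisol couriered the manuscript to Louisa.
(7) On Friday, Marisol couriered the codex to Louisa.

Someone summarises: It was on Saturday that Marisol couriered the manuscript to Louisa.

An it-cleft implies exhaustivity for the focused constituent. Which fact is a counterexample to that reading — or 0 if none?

3

Focus of the cleft: "on Saturday" (the setting). Presupposed background: agent = Marisol, thing = the manuscript, recipient = Louisa.
Exhaustivity: on Saturday is the only setting satisfying that background.
But fact (3) also has agent = Marisol, thing = the manuscript, recipient = Louisa, with setting = on Friday — so the exhaustive reading fails.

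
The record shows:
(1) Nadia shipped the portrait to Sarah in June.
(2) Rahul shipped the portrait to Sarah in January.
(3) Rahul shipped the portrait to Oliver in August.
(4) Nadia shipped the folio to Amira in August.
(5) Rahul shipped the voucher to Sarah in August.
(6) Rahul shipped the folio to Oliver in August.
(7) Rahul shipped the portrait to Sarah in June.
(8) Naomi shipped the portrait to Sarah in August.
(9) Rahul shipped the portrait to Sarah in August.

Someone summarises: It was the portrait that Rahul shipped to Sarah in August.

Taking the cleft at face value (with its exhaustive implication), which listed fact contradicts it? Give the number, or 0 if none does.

5

The cleft puts "the portrait" in focus and presupposes the open proposition with Rahul as agent and Sarah as recipient and in August as setting.
The exhaustive reading says no other thing fits that background.
But fact (5) also has Rahul as agent and Sarah as recipient and in August as setting, with thing = the voucher — so the exhaustive reading fails.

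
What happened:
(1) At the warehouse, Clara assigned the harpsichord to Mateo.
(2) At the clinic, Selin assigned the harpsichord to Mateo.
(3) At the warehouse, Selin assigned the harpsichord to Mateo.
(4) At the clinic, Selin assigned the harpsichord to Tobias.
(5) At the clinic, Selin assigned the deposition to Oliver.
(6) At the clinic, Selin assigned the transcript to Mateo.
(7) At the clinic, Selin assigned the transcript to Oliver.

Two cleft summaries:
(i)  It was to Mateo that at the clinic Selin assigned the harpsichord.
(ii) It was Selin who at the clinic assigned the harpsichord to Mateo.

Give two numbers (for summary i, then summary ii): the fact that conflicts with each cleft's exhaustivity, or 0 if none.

4, 0

Summary (i) focuses "Mateo" (the recipient); background same agent, thing, setting (Selin / the harpsichord / at the clinic). Fact (4) matches that background with recipient = Tobias — refutes (i).
Summary (ii) focuses "Selin" (the agent); background same thing, recipient, setting (the harpsichord / Mateo / at the clinic). No fact matches that background with a different agent, so 0.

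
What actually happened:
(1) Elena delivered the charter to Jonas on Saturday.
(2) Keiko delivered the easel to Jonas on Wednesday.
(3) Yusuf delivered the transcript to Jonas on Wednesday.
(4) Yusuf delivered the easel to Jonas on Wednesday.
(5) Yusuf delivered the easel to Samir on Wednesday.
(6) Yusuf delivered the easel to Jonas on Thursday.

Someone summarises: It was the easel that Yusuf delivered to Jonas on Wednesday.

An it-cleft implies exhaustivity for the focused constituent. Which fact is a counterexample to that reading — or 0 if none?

The cleft puts "the easel" in focus and presupposes the open proposition with Yusuf as agent and Jonas as recipient and on Wednesday as setting.
Exhaustivity: the easel is the only thing satisfying that background.
But fact (3) also has Yusuf as agent and Jonas as recipient and on Wednesday as setting, with thing = the transcript — so the exhaustive reading fails.

3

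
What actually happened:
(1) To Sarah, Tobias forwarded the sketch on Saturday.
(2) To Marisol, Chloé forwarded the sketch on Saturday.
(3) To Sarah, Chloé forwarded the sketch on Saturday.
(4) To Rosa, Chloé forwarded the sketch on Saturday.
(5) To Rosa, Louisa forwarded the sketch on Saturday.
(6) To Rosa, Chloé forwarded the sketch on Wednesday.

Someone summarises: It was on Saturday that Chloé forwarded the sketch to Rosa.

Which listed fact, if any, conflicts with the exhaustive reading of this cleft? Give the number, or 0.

Focus of the cleft: "on Saturday" (the setting). Presupposed background: same agent, thing, recipient (Chloé / the sketch / Rosa).
The exhaustive reading says no other setting fits that background.
Fact (6) shares the background but with setting = on Wednesday; exhaustivity is violated.

6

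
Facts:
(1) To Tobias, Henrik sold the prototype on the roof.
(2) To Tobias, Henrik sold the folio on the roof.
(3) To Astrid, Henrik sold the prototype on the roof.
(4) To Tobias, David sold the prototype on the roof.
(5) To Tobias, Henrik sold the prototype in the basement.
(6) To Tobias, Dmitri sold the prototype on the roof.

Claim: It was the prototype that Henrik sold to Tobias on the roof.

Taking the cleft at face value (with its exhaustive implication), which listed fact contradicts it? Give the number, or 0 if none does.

2

Focus of the cleft: "the prototype" (the thing). Presupposed background: Henrik as agent and Tobias as recipient and on the roof as setting.
Exhaustivity: the prototype is the only thing satisfying that background.
But fact (2) also has Henrik as agent and Tobias as recipient and on the roof as setting, with thing = the folio — so the exhaustive reading fails.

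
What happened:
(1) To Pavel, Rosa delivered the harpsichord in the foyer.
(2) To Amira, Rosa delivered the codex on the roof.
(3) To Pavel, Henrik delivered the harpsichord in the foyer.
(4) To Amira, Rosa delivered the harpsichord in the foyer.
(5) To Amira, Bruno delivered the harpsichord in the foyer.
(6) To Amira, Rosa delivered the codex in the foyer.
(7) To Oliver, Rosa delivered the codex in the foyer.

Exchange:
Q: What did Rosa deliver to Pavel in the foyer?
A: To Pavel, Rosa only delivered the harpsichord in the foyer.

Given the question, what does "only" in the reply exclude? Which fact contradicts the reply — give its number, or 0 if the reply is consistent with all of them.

Answering "What did ...?" puts focus on the thing — here, "the harpsichord".
So "only" ranges over things; the rest (agent = Rosa, recipient = Pavel, setting = in the foyer) is presupposed.
No fact keeps agent = Rosa, recipient = Pavel, setting = in the foyer while changing the thing; every other fact differs on something backgrounded. The reply stands.
(Fact (4) would refute a reading with focus on the recipient — but that is not what the question asks.)

0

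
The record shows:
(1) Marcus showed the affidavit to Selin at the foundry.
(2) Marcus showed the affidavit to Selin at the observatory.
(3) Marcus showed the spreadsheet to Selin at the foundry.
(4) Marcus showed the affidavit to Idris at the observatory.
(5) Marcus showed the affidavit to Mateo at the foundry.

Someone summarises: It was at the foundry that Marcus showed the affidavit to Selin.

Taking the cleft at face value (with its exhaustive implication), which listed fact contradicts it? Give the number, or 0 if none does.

2

Focus of the cleft: "at the foundry" (the setting). Presupposed background: Marcus as agent and the affidavit as thing and Selin as recipient.
The exhaustive reading says no other setting fits that background.
Fact (2) shares the background but with setting = at the observatory; exhaustivity is violated.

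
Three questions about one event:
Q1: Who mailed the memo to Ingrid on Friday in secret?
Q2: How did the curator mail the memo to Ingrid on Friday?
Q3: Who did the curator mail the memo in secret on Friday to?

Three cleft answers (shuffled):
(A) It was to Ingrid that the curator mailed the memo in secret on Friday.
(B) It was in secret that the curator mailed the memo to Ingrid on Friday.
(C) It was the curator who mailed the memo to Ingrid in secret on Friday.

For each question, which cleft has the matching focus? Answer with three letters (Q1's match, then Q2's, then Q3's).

CBA

Q1 asks about the subject (agent); cleft (C) focuses "the curator", which is the subject (agent) — so Q1 → C.
Q2 asks about the manner; cleft (B) focuses "in secret", which is the manner — so Q2 → B.
Q3 asks about the recipient; cleft (A) focuses "to Ingrid", which is the recipient — so Q3 → A.
Mapping: Q1→C, Q2→B, Q3→A.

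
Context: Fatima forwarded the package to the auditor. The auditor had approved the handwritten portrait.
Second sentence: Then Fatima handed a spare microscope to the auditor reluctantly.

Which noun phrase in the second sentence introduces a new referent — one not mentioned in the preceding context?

a spare microscope

"Fatima" and "the auditor" in the second sentence are given — already mentioned in the context.
"a spare microscope" has no antecedent in the context; it is discourse-new (the indefinite article also signals a new referent).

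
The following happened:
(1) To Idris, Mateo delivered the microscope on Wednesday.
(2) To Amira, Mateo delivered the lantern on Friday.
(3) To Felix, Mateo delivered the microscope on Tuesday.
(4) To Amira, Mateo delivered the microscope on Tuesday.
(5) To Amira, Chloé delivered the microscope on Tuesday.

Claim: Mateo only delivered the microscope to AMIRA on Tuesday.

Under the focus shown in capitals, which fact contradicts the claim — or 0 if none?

3

The capitals mark "Amira" as focus. So "only" rules out other recipients, with the rest (Mateo as agent and the microscope as thing and on Tuesday as setting) as background.
Fact (3) shares the background but differs in recipient (Felix) — a counterexample.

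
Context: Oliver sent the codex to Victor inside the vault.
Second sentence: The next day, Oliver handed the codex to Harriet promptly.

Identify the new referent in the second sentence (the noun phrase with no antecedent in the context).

"Oliver" and "the codex" in the second sentence are given — already mentioned in the context.
"Harriet" has no antecedent in the context; it is discourse-new.

Harriet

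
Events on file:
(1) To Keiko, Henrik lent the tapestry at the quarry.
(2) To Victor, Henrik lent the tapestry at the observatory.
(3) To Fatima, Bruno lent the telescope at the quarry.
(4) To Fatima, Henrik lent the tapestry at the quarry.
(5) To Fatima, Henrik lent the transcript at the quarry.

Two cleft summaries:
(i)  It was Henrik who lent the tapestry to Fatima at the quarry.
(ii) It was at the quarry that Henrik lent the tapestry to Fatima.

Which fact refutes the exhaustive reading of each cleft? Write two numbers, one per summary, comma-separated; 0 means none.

0, 0

Summary (i) focuses "Henrik" (the agent); background same thing, recipient, setting (the tapestry / Fatima / at the quarry). No fact matches that background with a different agent, so 0.
Summary (ii) focuses "at the quarry" (the setting); background same agent, thing, recipient (Henrik / the tapestry / Fatima). No fact matches that background with a different setting, so 0.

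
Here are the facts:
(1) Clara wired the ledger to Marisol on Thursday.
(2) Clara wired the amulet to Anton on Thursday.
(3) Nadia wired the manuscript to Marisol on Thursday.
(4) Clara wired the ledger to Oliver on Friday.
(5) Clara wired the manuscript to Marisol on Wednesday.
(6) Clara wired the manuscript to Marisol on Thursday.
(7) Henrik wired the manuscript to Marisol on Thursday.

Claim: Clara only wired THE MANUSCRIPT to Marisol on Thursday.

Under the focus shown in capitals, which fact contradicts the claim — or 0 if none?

1

Focus (in capitals) is "the manuscript" — the thing. "Only" excludes alternative things while holding fixed agent = Clara, recipient = Marisol, setting = on Thursday.
Fact (1) matches on agent = Clara, recipient = Marisol, setting = on Thursday, but has thing = the ledger instead. That refutes the claim.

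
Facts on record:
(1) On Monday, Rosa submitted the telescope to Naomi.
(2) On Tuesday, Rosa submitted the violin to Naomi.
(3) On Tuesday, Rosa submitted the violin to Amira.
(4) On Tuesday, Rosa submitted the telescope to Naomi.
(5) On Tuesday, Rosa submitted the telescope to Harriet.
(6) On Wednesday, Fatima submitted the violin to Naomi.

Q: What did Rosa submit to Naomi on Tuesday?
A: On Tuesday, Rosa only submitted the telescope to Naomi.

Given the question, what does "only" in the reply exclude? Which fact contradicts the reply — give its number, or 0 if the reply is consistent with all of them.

Answering "What did ...?" puts focus on the thing — here, "the telescope".
So "only" ranges over things; the rest (same agent, recipient, setting (Rosa / Naomi / on Tuesday)) is presupposed.
Fact (2) shares the background with a different thing (the violin) — counterexample.
(Fact (1) would refute a reading with focus on the setting — but that is not what the question asks.)

2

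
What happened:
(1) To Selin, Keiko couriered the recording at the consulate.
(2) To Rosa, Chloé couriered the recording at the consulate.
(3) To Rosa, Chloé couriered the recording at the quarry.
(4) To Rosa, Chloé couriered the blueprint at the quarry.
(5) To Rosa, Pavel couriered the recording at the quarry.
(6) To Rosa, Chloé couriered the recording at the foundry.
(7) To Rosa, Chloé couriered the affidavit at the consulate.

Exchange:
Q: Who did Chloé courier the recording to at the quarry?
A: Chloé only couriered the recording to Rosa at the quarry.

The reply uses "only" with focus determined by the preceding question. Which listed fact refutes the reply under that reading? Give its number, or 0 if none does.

The question "Who did ... to ...?" targets the recipient, so in the reply the focus falls on "Rosa".
"Only" then excludes alternative recipients while the background — agent = Chloé, thing = the recording, setting = at the quarry — is held fixed.
No fact keeps agent = Chloé, thing = the recording, setting = at the quarry while changing the recipient; every other fact differs on something backgrounded. The reply stands.
(Fact (2) would refute a reading with focus on the setting — but that is not what the question asks.)

0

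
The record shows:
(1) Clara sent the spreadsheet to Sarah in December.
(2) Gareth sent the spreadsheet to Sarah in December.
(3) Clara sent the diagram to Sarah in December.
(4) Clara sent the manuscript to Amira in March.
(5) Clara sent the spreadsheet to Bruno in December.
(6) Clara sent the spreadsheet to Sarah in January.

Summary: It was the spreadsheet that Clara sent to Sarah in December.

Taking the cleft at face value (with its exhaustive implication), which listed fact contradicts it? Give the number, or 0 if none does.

3

Focus of the cleft: "the spreadsheet" (the thing). Presupposed background: same agent, recipient, setting (Clara / Sarah / in December).
Exhaustivity: the spreadsheet is the only thing satisfying that background.
Fact (3) shares the background but with thing = the diagram; exhaustivity is violated.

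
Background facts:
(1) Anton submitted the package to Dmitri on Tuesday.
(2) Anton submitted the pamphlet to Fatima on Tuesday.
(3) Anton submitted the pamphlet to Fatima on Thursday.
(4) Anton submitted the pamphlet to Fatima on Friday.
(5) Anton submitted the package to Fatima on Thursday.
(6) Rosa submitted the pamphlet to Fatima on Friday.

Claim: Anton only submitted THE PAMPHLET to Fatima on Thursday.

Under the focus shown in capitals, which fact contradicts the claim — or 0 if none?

5

The capitals mark "the pamphlet" as focus. So "only" rules out other things, with the rest (Anton as agent and Fatima as recipient and on Thursday as setting) as background.
Fact (5) matches on Anton as agent and Fatima as recipient and on Thursday as setting, but has thing = the package instead. That refutes the claim.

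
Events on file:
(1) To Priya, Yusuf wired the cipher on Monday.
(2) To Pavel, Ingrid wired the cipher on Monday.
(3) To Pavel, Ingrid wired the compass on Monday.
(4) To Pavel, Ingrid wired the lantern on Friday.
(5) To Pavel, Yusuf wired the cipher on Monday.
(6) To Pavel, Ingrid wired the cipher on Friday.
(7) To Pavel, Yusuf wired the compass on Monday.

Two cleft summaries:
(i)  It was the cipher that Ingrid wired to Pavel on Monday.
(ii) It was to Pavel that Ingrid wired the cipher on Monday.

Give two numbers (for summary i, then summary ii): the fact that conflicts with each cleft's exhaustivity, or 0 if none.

3, 0

Summary (i) focuses "the cipher" (the thing); background agent = Ingrid, recipient = Pavel, setting = on Monday. Fact (3) matches that background with thing = the compass — refutes (i).
Summary (ii) focuses "Pavel" (the recipient); background agent = Ingrid, thing = the cipher, setting = on Monday. No fact matches that background with a different recipient, so 0.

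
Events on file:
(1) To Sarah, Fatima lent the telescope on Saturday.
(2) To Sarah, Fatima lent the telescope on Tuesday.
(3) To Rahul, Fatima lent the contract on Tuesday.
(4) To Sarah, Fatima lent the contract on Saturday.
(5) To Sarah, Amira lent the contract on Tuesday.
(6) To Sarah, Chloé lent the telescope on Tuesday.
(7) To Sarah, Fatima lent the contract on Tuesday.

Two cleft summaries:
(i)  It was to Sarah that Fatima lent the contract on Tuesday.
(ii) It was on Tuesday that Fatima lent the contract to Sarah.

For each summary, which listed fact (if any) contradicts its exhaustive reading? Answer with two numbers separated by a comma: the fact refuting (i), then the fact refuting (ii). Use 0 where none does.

(i): focus "Sarah". Looking for same agent, thing, setting (Fatima / the contract / on Tuesday) with some other recipient — fact (3) has Rahul there. Refuted.
(ii): focus "on Tuesday". Looking for same agent, thing, recipient (Fatima / the contract / Sarah) with some other setting — fact (4) has on Saturday there. Refuted.

3, 4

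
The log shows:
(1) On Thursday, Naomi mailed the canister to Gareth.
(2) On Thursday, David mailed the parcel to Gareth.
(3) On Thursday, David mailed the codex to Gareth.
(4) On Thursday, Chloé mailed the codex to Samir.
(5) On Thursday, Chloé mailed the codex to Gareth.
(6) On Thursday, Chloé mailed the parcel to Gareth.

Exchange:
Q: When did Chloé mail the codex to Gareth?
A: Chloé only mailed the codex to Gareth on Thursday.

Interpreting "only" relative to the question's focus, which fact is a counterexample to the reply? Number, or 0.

0

The question "When did ...?" targets the setting, so in the reply the focus falls on "on Thursday".
"Only" then excludes alternative settings while the background — agent = Chloé, thing = the codex, recipient = Gareth — is held fixed.
No listed fact shares that background with another setting. Nothing contradicts the reply.
(Fact (4) would refute a reading with focus on the recipient — but that is not what the question asks.)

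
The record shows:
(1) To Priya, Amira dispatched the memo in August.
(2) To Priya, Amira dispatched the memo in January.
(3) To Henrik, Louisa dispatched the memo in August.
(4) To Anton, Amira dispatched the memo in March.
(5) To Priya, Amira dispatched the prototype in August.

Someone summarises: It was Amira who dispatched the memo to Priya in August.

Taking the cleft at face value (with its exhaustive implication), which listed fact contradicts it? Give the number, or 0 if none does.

0

Focus of the cleft: "Amira" (the agent). Presupposed background: thing = the memo, recipient = Priya, setting = in August.
The exhaustive reading says no other agent fits that background.
Every other fact differs from the presupposition on some backgrounded slot, so none challenges the exhaustivity.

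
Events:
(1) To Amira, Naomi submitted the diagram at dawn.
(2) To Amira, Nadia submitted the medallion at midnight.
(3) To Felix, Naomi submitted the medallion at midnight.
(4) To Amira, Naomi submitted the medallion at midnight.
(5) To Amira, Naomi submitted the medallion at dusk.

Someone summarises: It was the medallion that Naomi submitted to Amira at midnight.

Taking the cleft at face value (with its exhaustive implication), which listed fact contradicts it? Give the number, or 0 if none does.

Focus of the cleft: "the medallion" (the thing). Presupposed background: Naomi as agent and Amira as recipient and at midnight as setting.
The exhaustive reading says no other thing fits that background.
No listed fact matches the background with a different thing. Exhaustivity holds.

0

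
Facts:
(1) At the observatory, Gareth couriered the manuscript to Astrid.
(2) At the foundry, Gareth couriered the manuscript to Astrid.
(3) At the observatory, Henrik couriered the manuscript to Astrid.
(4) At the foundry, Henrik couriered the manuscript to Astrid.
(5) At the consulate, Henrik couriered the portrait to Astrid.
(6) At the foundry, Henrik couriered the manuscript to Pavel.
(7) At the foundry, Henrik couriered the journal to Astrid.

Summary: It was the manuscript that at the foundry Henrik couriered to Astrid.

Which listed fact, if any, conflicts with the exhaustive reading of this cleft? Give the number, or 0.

7

The cleft puts "the manuscript" in focus and presupposes the open proposition with same agent, recipient, setting (Henrik / Astrid / at the foundry).
The exhaustive reading says no other thing fits that background.
Fact (7) shares the background but with thing = the journal; exhaustivity is violated.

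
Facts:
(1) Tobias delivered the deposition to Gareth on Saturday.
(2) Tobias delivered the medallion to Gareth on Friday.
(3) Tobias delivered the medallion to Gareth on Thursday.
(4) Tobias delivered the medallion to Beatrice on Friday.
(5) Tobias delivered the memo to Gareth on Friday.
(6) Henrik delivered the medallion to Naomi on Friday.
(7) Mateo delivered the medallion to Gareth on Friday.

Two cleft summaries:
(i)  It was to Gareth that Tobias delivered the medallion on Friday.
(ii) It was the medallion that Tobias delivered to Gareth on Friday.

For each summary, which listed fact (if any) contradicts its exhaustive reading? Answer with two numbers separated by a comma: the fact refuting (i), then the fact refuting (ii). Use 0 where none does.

(i): focus "Gareth". Looking for same agent, thing, setting (Tobias / the medallion / on Friday) with some other recipient — fact (4) has Beatrice there. Refuted.
(ii): focus "the medallion". Looking for same agent, recipient, setting (Tobias / Gareth / on Friday) with some other thing — fact (5) has the memo there. Refuted.

4, 5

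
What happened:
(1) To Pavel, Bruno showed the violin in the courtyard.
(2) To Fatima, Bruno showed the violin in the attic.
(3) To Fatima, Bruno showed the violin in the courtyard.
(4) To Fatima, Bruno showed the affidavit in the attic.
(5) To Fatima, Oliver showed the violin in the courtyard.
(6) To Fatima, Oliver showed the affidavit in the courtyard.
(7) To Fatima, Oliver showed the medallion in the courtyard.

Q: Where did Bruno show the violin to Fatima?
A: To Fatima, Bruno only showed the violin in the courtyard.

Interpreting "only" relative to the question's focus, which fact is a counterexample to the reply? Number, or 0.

2

The question "Where did ...?" targets the setting, so in the reply the focus falls on "in the courtyard".
So "only" ranges over settings; the rest (Bruno as agent and the violin as thing and Fatima as recipient) is presupposed.
Fact (2) keeps Bruno as agent and the violin as thing and Fatima as recipient but has setting = in the attic; that refutes the reply.
(Fact (1) would refute a reading with focus on the recipient — but that is not what the question asks.)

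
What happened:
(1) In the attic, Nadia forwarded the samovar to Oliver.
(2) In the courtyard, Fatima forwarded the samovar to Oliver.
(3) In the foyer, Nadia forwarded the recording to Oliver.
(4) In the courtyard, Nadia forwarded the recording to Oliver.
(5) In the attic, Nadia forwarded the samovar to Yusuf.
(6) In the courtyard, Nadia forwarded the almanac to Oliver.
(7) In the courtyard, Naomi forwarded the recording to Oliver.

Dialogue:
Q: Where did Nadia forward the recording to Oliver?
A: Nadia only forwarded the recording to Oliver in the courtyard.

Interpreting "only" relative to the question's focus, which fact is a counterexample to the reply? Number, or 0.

Answering "Where did ...?" puts focus on the setting — here, "in the courtyard".
So "only" ranges over settings; the rest (same agent, thing, recipient (Nadia / the recording / Oliver)) is presupposed.
Fact (3) keeps same agent, thing, recipient (Nadia / the recording / Oliver) but has setting = in the foyer; that refutes the reply.
(Fact (6) would refute a reading with focus on the thing — but that is not what the question asks.)

3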